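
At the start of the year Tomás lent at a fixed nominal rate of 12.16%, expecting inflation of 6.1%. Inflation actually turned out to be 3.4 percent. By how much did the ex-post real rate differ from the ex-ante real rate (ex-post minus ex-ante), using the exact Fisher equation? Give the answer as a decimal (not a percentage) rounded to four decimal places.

0.0276

Ex-ante: (1 + 0.1216)/(1 + 0.0610) − 1 = 5.7116%
Ex-post: (1 + 0.1216)/(1 + 0.0340) − 1 = 8.4720%
Difference (ex-post − ex-ante) = 2.7604% → 0.0276.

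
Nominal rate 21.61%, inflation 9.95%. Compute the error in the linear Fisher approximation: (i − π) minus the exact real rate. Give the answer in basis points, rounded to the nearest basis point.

Approximate: r ≈ 21.610% − 9.950% = 11.6600%
Exact: (1 + 0.2161)/(1 + 0.0995) − 1 = 10.6048%
Error = 11.6600% − 10.6048% = 1.0552% → 106 basis points.

106 basis points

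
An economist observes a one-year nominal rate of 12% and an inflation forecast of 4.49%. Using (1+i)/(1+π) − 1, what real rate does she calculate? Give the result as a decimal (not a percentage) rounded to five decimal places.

0.07187

By the Fisher identity, 1 + r = (1 + i)/(1 + π).
1 + r = 1.12000 / 1.04490 = 1.071873
r = 1.071873 − 1 = 7.1873%, i.e. 0.07187.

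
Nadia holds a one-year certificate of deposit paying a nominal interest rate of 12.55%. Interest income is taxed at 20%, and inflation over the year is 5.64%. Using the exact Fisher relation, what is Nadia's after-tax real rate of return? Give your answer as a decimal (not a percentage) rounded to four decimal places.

After-tax nominal return = 12.55% × (1 − 0.2) = 10.0400%.
1 + r = 1.10040 / 1.05640 = 1.041651
After-tax real rate = 1.041651 − 1 → 0.0417.

0.0417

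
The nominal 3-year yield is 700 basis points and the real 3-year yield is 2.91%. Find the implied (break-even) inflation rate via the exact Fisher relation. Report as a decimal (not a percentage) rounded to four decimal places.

0.0397

(1 + π) = (1 + i)/(1 + r) = 1.07000 / 1.02910 = 1.039743
Break-even inflation = 1.039743 − 1 → 0.0397.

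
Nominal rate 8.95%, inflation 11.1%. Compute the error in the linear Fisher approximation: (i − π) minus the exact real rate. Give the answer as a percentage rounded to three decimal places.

-0.215%

Approximate: r ≈ 8.950% − 11.100% = -2.1500%
Exact: (1 + 0.0895)/(1 + 0.1110) − 1 = -1.9352%
Error = -2.1500% − (-1.9352%) = -0.2148% → -0.215%.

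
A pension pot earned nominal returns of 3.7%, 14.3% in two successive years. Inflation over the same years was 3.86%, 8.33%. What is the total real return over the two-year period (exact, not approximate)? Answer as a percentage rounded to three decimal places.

Nominal growth factor = 1.0370 × 1.1430 = 1.185291
Price-level growth factor = 1.0386 × 1.0833 = 1.125115
Real growth factor = 1.185291 / 1.125115 = 1.053484
Total real return = 1.053484 − 1 → 5.348%.

5.348%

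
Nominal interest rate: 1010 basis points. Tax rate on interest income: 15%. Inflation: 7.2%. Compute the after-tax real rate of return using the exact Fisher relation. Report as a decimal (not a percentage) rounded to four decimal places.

After-tax nominal return = 10.1% × (1 − 0.15) = 8.5850%.
1 + r = 1.08585 / 1.07200 = 1.012920
After-tax real rate = 1.012920 − 1 → 0.0129.

0.0129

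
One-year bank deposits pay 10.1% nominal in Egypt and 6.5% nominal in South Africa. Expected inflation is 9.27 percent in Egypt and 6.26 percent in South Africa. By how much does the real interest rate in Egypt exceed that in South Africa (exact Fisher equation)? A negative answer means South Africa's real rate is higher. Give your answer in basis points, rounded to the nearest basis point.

53 basis points

Egypt: (1 + 0.1010)/(1 + 0.0927) − 1 = 0.7596%
South Africa: (1 + 0.0650)/(1 + 0.0626) − 1 = 0.2259%
Differential = 0.7596% − 0.2259% = 0.5337% → 53 basis points.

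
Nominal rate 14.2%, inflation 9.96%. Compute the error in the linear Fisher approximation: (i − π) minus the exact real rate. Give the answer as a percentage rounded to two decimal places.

0.38%

Approximate: r ≈ 14.200% − 9.960% = 4.2400%
Exact: (1 + 0.1420)/(1 + 0.0996) − 1 = 3.8559%
Error = 4.2400% − 3.8559% = 0.3841% → 0.38%.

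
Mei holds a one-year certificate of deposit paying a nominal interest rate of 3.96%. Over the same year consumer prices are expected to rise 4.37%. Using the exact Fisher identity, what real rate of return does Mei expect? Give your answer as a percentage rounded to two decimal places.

By the Fisher identity, 1 + r = (1 + i)/(1 + π).
1 + r = 1.03960 / 1.04370 = 0.996072
r = 0.996072 − 1 = -0.3928%, i.e. -0.39%.

-0.39%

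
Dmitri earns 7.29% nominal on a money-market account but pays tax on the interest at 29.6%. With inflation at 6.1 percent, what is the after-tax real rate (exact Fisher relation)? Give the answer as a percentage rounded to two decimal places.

After-tax nominal return = 7.29% × (1 − 0.296) = 5.13216%.
1 + r = 1.0513216 / 1.06100 = 0.990878
After-tax real rate = 0.990878 − 1 → -0.91%.

-0.91%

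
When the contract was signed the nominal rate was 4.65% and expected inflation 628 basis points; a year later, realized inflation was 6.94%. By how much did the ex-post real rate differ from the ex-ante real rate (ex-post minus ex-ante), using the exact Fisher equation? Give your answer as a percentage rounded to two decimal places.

-0.61%

Ex-ante: (1 + 0.0465)/(1 + 0.0628) − 1 = -1.5337%
Ex-post: (1 + 0.0465)/(1 + 0.0694) − 1 = -2.1414%
Difference (ex-post − ex-ante) = -0.6077% → -0.61%.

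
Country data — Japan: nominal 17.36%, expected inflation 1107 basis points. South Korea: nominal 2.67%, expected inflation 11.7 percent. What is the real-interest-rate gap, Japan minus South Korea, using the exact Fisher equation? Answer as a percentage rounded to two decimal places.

13.75%

Japan: (1 + 0.1736)/(1 + 0.1107) − 1 = 5.6631%
South Korea: (1 + 0.0267)/(1 + 0.1170) − 1 = -8.0842%
Differential = 5.6631% − (-8.0842%) = 13.7472% → 13.75%.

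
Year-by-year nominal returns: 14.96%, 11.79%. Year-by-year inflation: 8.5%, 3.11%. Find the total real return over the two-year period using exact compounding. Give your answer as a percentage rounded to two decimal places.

Nominal growth factor = 1.1496 × 1.1179 = 1.285138
Price-level growth factor = 1.0850 × 1.0311 = 1.118744
Real growth factor = 1.285138 / 1.118744 = 1.148733
Total real return = 1.148733 − 1 → 14.87%.

14.87%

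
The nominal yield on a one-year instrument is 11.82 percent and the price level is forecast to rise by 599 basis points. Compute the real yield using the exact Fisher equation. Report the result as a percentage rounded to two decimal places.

5.50%

By the Fisher relation, 1 + r = (1 + i)/(1 + π).
1 + r = 1.11820 / 1.05990 = 1.055005
r = 1.055005 − 1 = 5.5005%, i.e. 5.50%.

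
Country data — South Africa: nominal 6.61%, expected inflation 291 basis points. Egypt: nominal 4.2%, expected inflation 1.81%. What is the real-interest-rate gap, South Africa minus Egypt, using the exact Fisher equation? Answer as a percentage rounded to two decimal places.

South Africa: (1 + 0.0661)/(1 + 0.0291) − 1 = 3.5954%
Egypt: (1 + 0.0420)/(1 + 0.0181) − 1 = 2.3475%
Differential = 3.5954% − 2.3475% = 1.2479% → 1.25%.

1.25%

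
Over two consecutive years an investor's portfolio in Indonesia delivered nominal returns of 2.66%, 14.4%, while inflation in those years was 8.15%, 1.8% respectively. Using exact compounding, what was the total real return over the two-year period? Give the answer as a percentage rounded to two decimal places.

Compound the nominal returns: 1.0266 × 1.1440 = 1.174430.
Compound inflation: 1.0815 × 1.0180 = 1.100967.
Deflate: 1.174430 / 1.100967 = 1.066726.
Total real return = 1.066726 − 1 → 6.67%.

6.67%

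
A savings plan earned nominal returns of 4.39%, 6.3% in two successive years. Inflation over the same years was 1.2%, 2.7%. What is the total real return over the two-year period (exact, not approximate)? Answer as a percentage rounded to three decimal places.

Compound the nominal returns: 1.0439 × 1.0630 = 1.109666.
Compound inflation: 1.0120 × 1.0270 = 1.039324.
Deflate: 1.109666 / 1.039324 = 1.067680.
Total real return = 1.067680 − 1 → 6.768%.

6.768%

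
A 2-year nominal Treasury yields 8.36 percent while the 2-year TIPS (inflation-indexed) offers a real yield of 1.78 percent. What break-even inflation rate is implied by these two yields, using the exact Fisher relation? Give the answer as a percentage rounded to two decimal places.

(1 + π) = (1 + i)/(1 + r) = 1.08360 / 1.01780 = 1.064649
Break-even inflation = 1.064649 − 1 → 6.46%.

6.46%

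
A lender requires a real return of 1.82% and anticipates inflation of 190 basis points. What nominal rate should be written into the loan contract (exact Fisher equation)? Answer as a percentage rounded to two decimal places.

(1 + i) = (1 + r)(1 + π) = 1.01820 × 1.01900 = 1.0375458
i = 1.0375458 − 1, so the required nominal rate is 3.75%.

3.75%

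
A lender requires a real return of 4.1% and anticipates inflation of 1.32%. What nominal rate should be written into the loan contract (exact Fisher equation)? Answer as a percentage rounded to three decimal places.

5.474%

(1 + i) = (1 + r)(1 + π) = 1.04100 × 1.01320 = 1.0547412
i = 1.0547412 − 1, so the required nominal rate is 5.474%.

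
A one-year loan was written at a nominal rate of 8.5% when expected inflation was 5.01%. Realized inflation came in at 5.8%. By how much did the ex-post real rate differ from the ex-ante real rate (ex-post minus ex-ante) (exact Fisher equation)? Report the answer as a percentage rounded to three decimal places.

Ex-ante: (1 + 0.0850)/(1 + 0.0501) − 1 = 3.32349%
Ex-post: (1 + 0.0850)/(1 + 0.0580) − 1 = 2.55198%
Difference (ex-post − ex-ante) = -0.77151% → -0.772%.

-0.772%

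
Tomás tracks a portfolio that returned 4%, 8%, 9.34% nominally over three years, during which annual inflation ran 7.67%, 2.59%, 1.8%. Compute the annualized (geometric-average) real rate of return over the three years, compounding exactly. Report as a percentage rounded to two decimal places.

Nominal growth factor = 1.0400 × 1.0800 × 1.0934 = 1.22810688
Price-level growth factor = 1.0767 × 1.0259 × 1.0180 = 1.12446909
Real growth factor = 1.22810688 / 1.12446909 = 1.09216598
Annualized real rate = 1.09216598^(1/3) − 1 = 2.9824% → 2.98%.

2.98%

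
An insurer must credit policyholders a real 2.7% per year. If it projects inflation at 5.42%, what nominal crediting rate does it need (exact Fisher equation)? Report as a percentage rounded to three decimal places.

(1 + i) = (1 + r)(1 + π) = 1.02700 × 1.05420 = 1.0826634
i = 1.0826634 − 1, so the required nominal rate is 8.266%.

8.266%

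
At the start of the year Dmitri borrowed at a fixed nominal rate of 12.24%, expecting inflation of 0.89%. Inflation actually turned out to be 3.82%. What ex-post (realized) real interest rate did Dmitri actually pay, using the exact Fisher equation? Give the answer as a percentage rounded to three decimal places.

Ex-post: (1 + 0.1224)/(1 + 0.0382) − 1 = 8.1102%
So the realized real rate is 8.110%.

8.110%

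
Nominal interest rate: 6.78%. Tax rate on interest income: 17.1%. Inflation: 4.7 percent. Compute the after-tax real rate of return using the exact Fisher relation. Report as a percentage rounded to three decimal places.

After-tax nominal return = 6.78% × (1 − 0.171) = 5.62062%.
1 + r = 1.0562062 / 1.04700 = 1.008793
After-tax real rate = 1.008793 − 1 → 0.879%.

0.879%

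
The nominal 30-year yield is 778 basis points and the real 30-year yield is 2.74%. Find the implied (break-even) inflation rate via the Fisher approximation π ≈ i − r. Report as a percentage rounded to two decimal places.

5.04%

π ≈ i − r = 7.78% − 2.74% → 5.04%.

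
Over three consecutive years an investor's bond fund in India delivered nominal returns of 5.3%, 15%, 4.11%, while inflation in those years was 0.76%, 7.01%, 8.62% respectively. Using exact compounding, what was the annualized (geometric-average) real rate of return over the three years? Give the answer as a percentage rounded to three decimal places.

Compound the nominal returns: 1.0530 × 1.1500 × 1.0411 = 1.26072005.
Compound inflation: 1.0076 × 1.0701 × 1.0862 = 1.17117642.
Deflate: 1.26072005 / 1.17117642 = 1.07645613.
Annualized real rate = 1.07645613^(1/3) − 1 = 2.4862% → 2.486%.

2.486%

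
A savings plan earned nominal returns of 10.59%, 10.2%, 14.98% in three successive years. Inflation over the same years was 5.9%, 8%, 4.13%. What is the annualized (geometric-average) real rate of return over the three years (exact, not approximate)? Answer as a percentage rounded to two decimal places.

5.57%

Nominal growth factor = 1.1059 × 1.1020 × 1.1498 = 1.40126333
Price-level growth factor = 1.0590 × 1.0800 × 1.0413 = 1.19095564
Real growth factor = 1.40126333 / 1.19095564 = 1.17658734
Annualized real rate = 1.17658734^(1/3) − 1 = 5.5702% → 5.57%.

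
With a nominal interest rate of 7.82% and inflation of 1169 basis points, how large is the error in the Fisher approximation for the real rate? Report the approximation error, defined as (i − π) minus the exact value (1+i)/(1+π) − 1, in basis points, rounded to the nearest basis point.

Approximate: r ≈ 7.820% − 11.690% = -3.8700%
Exact: (1 + 0.0782)/(1 + 0.1169) − 1 = -3.4649%
Error = -3.8700% − (-3.4649%) = -0.4051% → -41 basis points.

-41 basis points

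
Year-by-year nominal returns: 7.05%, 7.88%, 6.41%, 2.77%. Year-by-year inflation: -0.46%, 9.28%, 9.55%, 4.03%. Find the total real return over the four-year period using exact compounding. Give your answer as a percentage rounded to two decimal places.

1.87%

Compound the nominal returns: 1.0705 × 1.0788 × 1.0641 × 1.0277 = 1.262922.
Compound inflation: 0.9954 × 1.0928 × 1.0955 × 1.0403 = 1.239679.
Deflate: 1.262922 / 1.239679 = 1.018749.
Total real return = 1.018749 − 1 → 1.87%.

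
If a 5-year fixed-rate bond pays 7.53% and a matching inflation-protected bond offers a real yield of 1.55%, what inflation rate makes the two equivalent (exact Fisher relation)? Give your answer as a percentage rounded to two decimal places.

(1 + π) = (1 + i)/(1 + r) = 1.07530 / 1.01550 = 1.058887
Break-even inflation = 1.058887 − 1 → 5.89%.

5.89%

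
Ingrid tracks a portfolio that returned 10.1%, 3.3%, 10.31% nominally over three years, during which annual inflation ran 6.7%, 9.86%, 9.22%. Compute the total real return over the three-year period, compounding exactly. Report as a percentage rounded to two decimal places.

Nominal growth factor = 1.1010 × 1.0330 × 1.1031 = 1.254592
Price-level growth factor = 1.0670 × 1.0986 × 1.0922 = 1.280284
Real growth factor = 1.254592 / 1.280284 = 0.979933
Total real return = 0.979933 − 1 → -2.01%.

-2.01%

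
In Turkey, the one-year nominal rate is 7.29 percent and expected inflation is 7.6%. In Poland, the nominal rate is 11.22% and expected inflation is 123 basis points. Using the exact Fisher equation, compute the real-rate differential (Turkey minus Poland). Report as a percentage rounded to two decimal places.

Turkey: (1 + 0.0729)/(1 + 0.0760) − 1 = -0.2881%
Poland: (1 + 0.1122)/(1 + 0.0123) − 1 = 9.8686%
Differential = -0.2881% − 9.8686% = -10.1567% → -10.16%.

-10.16%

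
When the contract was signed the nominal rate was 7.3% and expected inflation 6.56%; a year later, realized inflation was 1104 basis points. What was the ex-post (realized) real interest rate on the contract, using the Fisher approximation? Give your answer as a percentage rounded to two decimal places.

-3.74%

Ex-post: 7.3% − 11.04% = -3.740%
So the realized real rate is -3.74%.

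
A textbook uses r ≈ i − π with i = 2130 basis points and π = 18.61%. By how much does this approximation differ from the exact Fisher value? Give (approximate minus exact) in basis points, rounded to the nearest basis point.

Approximate: r ≈ 21.300% − 18.610% = 2.6900%
Exact: (1 + 0.2130)/(1 + 0.1861) − 1 = 2.2679%
Error = 2.6900% − 2.2679% = 0.4221% → 42 basis points.

42 basis points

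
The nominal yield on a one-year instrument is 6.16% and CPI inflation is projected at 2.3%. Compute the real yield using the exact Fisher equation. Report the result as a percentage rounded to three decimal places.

1 + r = 1.06160 / 1.02300 = 1.037732
r = 1.037732 − 1 = 3.7732%, i.e. 3.773%.

3.773%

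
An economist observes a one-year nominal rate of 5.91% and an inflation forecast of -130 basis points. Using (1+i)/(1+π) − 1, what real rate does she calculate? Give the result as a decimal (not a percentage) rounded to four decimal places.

0.0730

1 + r = 1.05910 / 0.98700 = 1.0730496
r = 1.0730496 − 1 = 7.30496%, i.e. 0.0730.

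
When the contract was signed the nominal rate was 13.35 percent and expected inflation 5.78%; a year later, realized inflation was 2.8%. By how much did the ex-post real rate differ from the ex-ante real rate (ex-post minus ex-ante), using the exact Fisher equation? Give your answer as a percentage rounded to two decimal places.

Ex-ante: (1 + 0.1335)/(1 + 0.0578) − 1 = 7.1564%
Ex-post: (1 + 0.1335)/(1 + 0.0280) − 1 = 10.2626%
Difference (ex-post − ex-ante) = 3.1063% → 3.11%.

3.11%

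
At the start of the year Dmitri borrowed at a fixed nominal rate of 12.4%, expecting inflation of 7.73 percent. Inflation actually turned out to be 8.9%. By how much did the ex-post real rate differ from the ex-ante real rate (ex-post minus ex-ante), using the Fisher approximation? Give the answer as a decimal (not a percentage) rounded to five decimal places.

-0.01170

Ex-ante: 12.4% − 7.73% = 4.670%
Ex-post: 12.4% − 8.9% = 3.500%
Difference (ex-post − ex-ante) = -1.1700% → -0.01170.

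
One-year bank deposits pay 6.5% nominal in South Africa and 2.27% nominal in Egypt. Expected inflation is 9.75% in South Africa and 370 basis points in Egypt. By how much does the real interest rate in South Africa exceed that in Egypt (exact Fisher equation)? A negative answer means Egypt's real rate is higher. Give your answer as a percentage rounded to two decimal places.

-1.58%

South Africa: (1 + 0.0650)/(1 + 0.0975) − 1 = -2.9613%
Egypt: (1 + 0.0227)/(1 + 0.0370) − 1 = -1.3790%
Differential = -2.9613% − (-1.3790%) = -1.5823% → -1.58%.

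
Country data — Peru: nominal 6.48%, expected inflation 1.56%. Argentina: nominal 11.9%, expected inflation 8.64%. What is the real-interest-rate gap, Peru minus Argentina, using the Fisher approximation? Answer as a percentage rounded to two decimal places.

1.66%

Peru: 6.48% − 1.56% = 4.920%
Argentina: 11.9% − 8.64% = 3.260%
Differential = 1.660% → 1.66%.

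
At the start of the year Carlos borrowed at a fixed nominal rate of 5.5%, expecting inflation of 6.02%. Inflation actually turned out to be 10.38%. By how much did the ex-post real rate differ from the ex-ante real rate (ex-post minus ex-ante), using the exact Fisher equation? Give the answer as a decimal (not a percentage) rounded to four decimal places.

-0.0393

Ex-ante: (1 + 0.0550)/(1 + 0.0602) − 1 = -0.4905%
Ex-post: (1 + 0.0550)/(1 + 0.1038) − 1 = -4.4211%
Difference (ex-post − ex-ante) = -3.9306% → -0.0393.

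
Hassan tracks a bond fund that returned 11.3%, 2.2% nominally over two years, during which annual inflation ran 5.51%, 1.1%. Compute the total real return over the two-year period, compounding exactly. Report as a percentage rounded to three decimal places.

Nominal growth factor = 1.1130 × 1.0220 = 1.137486
Price-level growth factor = 1.0551 × 1.0110 = 1.066706
Real growth factor = 1.137486 / 1.066706 = 1.066354
Total real return = 1.066354 − 1 → 6.635%.

6.635%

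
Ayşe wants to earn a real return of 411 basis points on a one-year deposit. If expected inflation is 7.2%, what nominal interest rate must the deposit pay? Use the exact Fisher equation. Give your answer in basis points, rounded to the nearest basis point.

(1 + i) = (1 + r)(1 + π) = 1.04110 × 1.07200 = 1.1160592
i = 1.1160592 − 1, so the required nominal rate is 1161 basis points.

1161 basis points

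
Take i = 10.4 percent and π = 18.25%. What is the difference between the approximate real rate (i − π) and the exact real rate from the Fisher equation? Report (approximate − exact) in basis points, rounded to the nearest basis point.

-121 basis points

Approximate: r ≈ 10.400% − 18.250% = -7.8500%
Exact: (1 + 0.1040)/(1 + 0.1825) − 1 = -6.6385%
Error = -7.8500% − (-6.6385%) = -1.2115% → -121 basis points.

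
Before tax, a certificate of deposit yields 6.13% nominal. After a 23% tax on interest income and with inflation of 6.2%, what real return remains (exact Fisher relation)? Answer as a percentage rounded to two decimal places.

-1.39%

After-tax nominal return = 6.13% × (1 − 0.23) = 4.7201%.
1 + r = 1.047201 / 1.06200 = 0.986065
After-tax real rate = 0.986065 − 1 → -1.39%.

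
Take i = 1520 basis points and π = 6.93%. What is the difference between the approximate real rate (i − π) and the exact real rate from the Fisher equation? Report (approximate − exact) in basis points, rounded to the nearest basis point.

54 basis points

Approximate: r ≈ 15.200% − 6.930% = 8.2700%
Exact: (1 + 0.1520)/(1 + 0.0693) − 1 = 7.7340%
Error = 8.2700% − 7.7340% = 0.5360% → 54 basis points.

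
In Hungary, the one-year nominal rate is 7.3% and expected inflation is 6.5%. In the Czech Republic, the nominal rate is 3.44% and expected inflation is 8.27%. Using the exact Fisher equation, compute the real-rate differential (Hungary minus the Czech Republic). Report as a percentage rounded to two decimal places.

Hungary: (1 + 0.0730)/(1 + 0.0650) − 1 = 0.7512%
The Czech Republic: (1 + 0.0344)/(1 + 0.0827) − 1 = -4.4611%
Differential = 0.7512% − (-4.4611%) = 5.2122% → 5.21%.

5.21%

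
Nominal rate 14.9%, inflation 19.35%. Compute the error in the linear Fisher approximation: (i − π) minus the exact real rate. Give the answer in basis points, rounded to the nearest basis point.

-72 basis points

Approximate: r ≈ 14.900% − 19.350% = -4.4500%
Exact: (1 + 0.1490)/(1 + 0.1935) − 1 = -3.7285%
Error = -4.4500% − (-3.7285%) = -0.7215% → -72 basis points.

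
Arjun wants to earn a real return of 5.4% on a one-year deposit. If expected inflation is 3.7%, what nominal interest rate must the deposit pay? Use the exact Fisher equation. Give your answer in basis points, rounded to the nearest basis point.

(1 + i) = (1 + r)(1 + π) = 1.05400 × 1.03700 = 1.092998
i = 1.092998 − 1, so the required nominal rate is 930 basis points.

930 basis points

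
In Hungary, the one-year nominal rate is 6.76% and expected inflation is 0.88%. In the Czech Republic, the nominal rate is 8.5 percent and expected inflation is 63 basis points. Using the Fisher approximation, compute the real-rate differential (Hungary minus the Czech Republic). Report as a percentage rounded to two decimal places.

Hungary: 6.76% − 0.88% = 5.880%
The Czech Republic: 8.5% − 0.63% = 7.870%
Differential = -1.990% → -1.99%.

-1.99%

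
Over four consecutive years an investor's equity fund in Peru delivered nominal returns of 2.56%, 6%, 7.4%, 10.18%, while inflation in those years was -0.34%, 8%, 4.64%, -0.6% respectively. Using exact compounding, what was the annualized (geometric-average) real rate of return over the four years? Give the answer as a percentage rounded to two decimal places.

Nominal growth factor = 1.0256 × 1.0600 × 1.0740 × 1.1018 = 1.28644412
Price-level growth factor = 0.9966 × 1.0800 × 1.0464 × 0.9940 = 1.11951200
Real growth factor = 1.28644412 / 1.11951200 = 1.14911151
Annualized real rate = 1.14911151^(1/4) − 1 = 3.5358% → 3.54%.

3.54%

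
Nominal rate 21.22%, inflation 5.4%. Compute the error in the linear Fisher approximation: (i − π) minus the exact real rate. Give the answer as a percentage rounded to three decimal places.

Approximate: r ≈ 21.220% − 5.400% = 15.8200%
Exact: (1 + 0.2122)/(1 + 0.0540) − 1 = 15.00949%
Error = 15.8200% − 15.00949% = 0.81051% → 0.811%.

0.811%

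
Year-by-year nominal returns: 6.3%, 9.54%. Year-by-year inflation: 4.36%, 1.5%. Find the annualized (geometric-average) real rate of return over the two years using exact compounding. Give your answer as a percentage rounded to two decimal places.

Nominal growth factor = 1.0630 × 1.0954 = 1.16441020
Price-level growth factor = 1.0436 × 1.0150 = 1.05925400
Real growth factor = 1.16441020 / 1.05925400 = 1.09927383
Annualized real rate = 1.09927383^(1/2) − 1 = 4.8463% → 4.85%.

4.85%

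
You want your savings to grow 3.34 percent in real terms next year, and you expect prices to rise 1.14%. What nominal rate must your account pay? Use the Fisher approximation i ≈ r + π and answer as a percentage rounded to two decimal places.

4.48%

i ≈ r + π = 3.34% + 1.14% = 4.48%.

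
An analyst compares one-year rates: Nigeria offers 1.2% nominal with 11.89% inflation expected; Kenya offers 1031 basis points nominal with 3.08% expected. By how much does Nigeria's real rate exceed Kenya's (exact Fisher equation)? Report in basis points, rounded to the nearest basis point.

Nigeria: (1 + 0.0120)/(1 + 0.1189) − 1 = -9.5540%
Kenya: (1 + 0.1031)/(1 + 0.0308) − 1 = 7.0140%
Differential = -9.5540% − 7.0140% = -16.5680% → -1657 basis points.

-1657 basis points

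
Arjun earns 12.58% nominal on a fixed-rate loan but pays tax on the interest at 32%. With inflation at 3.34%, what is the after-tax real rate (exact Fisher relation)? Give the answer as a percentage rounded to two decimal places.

5.05%

After-tax nominal return = 12.58% × (1 − 0.32) = 8.5544%.
1 + r = 1.085544 / 1.03340 = 1.050459
After-tax real rate = 1.050459 − 1 → 5.05%.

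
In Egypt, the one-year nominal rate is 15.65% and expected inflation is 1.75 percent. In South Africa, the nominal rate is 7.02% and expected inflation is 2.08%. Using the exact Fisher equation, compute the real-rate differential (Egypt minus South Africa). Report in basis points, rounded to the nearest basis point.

882 basis points

Egypt: (1 + 0.1565)/(1 + 0.0175) − 1 = 13.6609%
South Africa: (1 + 0.0702)/(1 + 0.0208) − 1 = 4.8393%
Differential = 13.6609% − 4.8393% = 8.8216% → 882 basis points.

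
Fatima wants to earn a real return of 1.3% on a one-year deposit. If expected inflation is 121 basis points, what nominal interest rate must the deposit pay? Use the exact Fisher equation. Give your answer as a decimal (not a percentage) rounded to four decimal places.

0.0253

(1 + i) = (1 + r)(1 + π) = 1.01300 × 1.01210 = 1.0252573
i = 1.0252573 − 1, so the required nominal rate is 0.0253.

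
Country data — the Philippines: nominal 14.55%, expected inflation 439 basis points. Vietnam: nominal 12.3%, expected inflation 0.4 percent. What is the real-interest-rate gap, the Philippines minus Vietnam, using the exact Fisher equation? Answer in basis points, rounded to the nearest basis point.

The Philippines: (1 + 0.1455)/(1 + 0.0439) − 1 = 9.7327%
Vietnam: (1 + 0.1230)/(1 + 0.0040) − 1 = 11.8526%
Differential = 9.7327% − 11.8526% = -2.1199% → -212 basis points.

-212 basis points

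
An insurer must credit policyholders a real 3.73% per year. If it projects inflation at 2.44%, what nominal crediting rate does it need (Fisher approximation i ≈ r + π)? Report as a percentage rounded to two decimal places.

6.17%

i ≈ r + π = 3.73% + 2.44% = 6.17%.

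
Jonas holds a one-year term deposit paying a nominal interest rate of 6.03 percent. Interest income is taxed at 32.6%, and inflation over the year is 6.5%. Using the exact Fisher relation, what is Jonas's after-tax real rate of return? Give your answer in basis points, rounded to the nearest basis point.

After-tax nominal return = 6.03% × (1 − 0.326) = 4.06422%.
1 + r = 1.0406422 / 1.06500 = 0.977129
After-tax real rate = 0.977129 − 1 → -229 basis points.

-229 basis points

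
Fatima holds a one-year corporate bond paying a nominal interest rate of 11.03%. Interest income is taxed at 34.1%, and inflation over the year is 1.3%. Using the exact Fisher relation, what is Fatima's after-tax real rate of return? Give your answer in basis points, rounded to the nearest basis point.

After-tax nominal return = 11.03% × (1 − 0.341) = 7.26877%.
1 + r = 1.0726877 / 1.01300 = 1.058922
After-tax real rate = 1.058922 − 1 → 589 basis points.

589 basis points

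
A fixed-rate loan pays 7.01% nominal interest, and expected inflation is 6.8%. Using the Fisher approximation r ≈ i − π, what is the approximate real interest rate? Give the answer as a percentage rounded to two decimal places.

0.21%

r ≈ i − π = 7.01% − 6.8% = 0.21%.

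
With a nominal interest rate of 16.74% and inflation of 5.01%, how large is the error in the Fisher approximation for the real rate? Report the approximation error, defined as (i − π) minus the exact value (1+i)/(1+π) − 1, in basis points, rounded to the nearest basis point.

56 basis points

Approximate: r ≈ 16.740% − 5.010% = 11.7300%
Exact: (1 + 0.1674)/(1 + 0.0501) − 1 = 11.1704%
Error = 11.7300% − 11.1704% = 0.5596% → 56 basis points.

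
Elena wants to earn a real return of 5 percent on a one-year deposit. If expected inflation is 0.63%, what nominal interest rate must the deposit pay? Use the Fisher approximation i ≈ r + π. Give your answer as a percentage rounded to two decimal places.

i ≈ r + π = 5% + 0.63% = 5.63%.

5.63%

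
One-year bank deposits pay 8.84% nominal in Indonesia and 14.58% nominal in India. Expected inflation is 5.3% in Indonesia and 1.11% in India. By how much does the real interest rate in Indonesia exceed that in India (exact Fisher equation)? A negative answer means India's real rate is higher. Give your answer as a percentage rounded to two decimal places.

Indonesia: (1 + 0.0884)/(1 + 0.0530) − 1 = 3.3618%
India: (1 + 0.1458)/(1 + 0.0111) − 1 = 13.3221%
Differential = 3.3618% − 13.3221% = -9.9603% → -9.96%.

-9.96%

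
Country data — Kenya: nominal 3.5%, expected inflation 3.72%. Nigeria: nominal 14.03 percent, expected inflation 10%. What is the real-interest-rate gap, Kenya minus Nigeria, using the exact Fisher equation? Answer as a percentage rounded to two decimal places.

-3.88%

Kenya: (1 + 0.0350)/(1 + 0.0372) − 1 = -0.2121%
Nigeria: (1 + 0.1403)/(1 + 0.1000) − 1 = 3.6636%
Differential = -0.2121% − 3.6636% = -3.8757% → -3.88%.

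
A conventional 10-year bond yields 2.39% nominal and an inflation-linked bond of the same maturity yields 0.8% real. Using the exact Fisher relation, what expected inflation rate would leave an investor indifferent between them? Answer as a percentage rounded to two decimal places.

(1 + π) = (1 + i)/(1 + r) = 1.02390 / 1.00800 = 1.015774
Break-even inflation = 1.015774 − 1 → 1.58%.

1.58%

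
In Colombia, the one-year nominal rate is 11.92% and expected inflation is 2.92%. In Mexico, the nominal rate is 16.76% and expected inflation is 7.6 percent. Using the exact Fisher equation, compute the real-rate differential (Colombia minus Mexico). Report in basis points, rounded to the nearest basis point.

23 basis points

Colombia: (1 + 0.1192)/(1 + 0.0292) − 1 = 8.7447%
Mexico: (1 + 0.1676)/(1 + 0.0760) − 1 = 8.5130%
Differential = 8.7447% − 8.5130% = 0.2316% → 23 basis points.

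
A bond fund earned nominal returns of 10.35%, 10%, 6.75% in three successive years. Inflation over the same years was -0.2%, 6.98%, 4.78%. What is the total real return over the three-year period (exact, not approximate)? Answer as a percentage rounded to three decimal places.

Compound the nominal returns: 1.1035 × 1.1000 × 1.0675 = 1.295785.
Compound inflation: 0.9980 × 1.0698 × 1.0478 = 1.118695.
Deflate: 1.295785 / 1.118695 = 1.158301.
Total real return = 1.158301 − 1 → 15.830%.

15.830%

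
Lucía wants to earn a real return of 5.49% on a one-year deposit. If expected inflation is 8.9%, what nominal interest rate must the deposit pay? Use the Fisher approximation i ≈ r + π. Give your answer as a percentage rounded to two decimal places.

i ≈ r + π = 5.49% + 8.9% = 14.39%.

14.39%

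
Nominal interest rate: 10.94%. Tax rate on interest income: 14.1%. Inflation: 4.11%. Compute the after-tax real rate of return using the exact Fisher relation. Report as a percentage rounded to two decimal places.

After-tax nominal return = 10.94% × (1 − 0.141) = 9.39746%.
1 + r = 1.0939746 / 1.04110 = 1.050787
After-tax real rate = 1.050787 − 1 → 5.08%.

5.08%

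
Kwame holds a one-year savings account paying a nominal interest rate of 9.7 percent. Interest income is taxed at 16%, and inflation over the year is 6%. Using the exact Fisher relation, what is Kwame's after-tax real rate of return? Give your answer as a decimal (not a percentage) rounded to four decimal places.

0.0203

After-tax nominal return = 9.7% × (1 − 0.16) = 8.1480%.
1 + r = 1.08148 / 1.06000 = 1.020264
After-tax real rate = 1.020264 − 1 → 0.0203.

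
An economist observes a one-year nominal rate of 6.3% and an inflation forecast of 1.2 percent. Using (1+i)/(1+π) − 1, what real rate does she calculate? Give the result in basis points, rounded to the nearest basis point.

504 basis points

1 + r = 1.06300 / 1.01200 = 1.050395
r = 1.050395 − 1 = 5.0395%, i.e. 504 basis points.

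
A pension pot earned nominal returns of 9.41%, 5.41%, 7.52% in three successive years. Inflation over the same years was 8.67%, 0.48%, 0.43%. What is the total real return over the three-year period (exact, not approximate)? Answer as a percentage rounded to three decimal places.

13.077%

Compound the nominal returns: 1.0941 × 1.0541 × 1.0752 = 1.240018.
Compound inflation: 1.0867 × 1.0048 × 1.0043 = 1.096611.
Deflate: 1.240018 / 1.096611 = 1.130773.
Total real return = 1.130773 − 1 → 13.077%.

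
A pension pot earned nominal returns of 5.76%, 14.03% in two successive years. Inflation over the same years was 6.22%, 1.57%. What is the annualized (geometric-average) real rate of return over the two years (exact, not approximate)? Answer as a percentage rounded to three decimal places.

Nominal growth factor = 1.0576 × 1.1403 = 1.20598128
Price-level growth factor = 1.0622 × 1.0157 = 1.07887654
Real growth factor = 1.20598128 / 1.07887654 = 1.11781213
Annualized real rate = 1.11781213^(1/2) − 1 = 5.7266% → 5.727%.

5.727%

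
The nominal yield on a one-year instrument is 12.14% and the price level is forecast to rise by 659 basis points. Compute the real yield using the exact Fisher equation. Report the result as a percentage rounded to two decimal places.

5.21%

1 + r = 1.12140 / 1.06590 = 1.052069
r = 1.052069 − 1 = 5.2069%, i.e. 5.21%.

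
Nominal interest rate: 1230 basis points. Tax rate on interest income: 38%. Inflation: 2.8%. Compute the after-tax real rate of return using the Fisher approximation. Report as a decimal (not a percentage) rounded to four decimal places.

0.0483

After-tax nominal return = 12.3% × (1 − 0.38) = 7.6260%.
r ≈ 7.6260% − 2.8% → 0.0483.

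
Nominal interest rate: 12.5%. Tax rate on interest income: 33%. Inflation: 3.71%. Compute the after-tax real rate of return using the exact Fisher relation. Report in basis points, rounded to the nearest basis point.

After-tax nominal return = 12.5% × (1 − 0.33) = 8.3750%.
1 + r = 1.08375 / 1.03710 = 1.044981
After-tax real rate = 1.044981 − 1 → 450 basis points.

450 basis points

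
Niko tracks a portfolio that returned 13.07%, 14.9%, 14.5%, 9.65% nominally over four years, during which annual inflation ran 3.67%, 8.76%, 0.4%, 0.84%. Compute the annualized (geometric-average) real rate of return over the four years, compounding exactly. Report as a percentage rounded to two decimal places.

9.33%

Compound the nominal returns: 1.1307 × 1.1490 × 1.1450 × 1.0965 = 1.63110359.
Compound inflation: 1.0367 × 1.0876 × 1.0040 × 1.0084 = 1.14153399.
Deflate: 1.63110359 / 1.14153399 = 1.42886993.
Annualized real rate = 1.42886993^(1/4) − 1 = 9.3322% → 9.33%.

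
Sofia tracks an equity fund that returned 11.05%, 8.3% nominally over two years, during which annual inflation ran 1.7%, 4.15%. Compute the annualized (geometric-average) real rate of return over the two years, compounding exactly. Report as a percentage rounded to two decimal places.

Compound the nominal returns: 1.1105 × 1.0830 = 1.20267150.
Compound inflation: 1.0170 × 1.0415 = 1.05920550.
Deflate: 1.20267150 / 1.05920550 = 1.13544680.
Annualized real rate = 1.13544680^(1/2) − 1 = 6.5573% → 6.56%.

6.56%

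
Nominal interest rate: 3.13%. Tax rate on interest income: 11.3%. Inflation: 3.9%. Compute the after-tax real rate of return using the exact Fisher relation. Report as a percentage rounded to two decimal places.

After-tax nominal return = 3.13% × (1 − 0.113) = 2.77631%.
1 + r = 1.0277631 / 1.03900 = 0.989185
After-tax real rate = 0.989185 − 1 → -1.08%.

-1.08%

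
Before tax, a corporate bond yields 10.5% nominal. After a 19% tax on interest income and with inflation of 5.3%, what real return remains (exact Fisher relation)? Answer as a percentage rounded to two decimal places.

3.04%

After-tax nominal return = 10.5% × (1 − 0.19) = 8.5050%.
1 + r = 1.08505 / 1.05300 = 1.030437
After-tax real rate = 1.030437 − 1 → 3.04%.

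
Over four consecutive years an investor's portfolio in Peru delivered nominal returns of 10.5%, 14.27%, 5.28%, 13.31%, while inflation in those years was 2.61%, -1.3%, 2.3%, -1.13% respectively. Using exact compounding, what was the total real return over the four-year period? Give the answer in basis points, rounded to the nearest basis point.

Nominal growth factor = 1.1050 × 1.1427 × 1.0528 × 1.1331 = 1.506290
Price-level growth factor = 1.0261 × 0.9870 × 1.0230 × 0.9887 = 1.024347
Real growth factor = 1.506290 / 1.024347 = 1.470488
Total real return = 1.470488 − 1 → 4705 basis points.

4705 basis points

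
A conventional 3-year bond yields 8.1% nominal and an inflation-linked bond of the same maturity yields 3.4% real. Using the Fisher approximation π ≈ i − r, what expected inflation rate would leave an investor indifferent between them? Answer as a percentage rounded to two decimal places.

4.70%

π ≈ i − r = 8.1% − 3.4% → 4.70%.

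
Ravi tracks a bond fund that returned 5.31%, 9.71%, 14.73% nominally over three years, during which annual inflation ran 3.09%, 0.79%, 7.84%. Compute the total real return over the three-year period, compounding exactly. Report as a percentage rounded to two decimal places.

18.30%

Compound the nominal returns: 1.0531 × 1.0971 × 1.1473 = 1.325540.
Compound inflation: 1.0309 × 1.0079 × 1.0784 = 1.120505.
Deflate: 1.325540 / 1.120505 = 1.182984.
Total real return = 1.182984 − 1 → 18.30%.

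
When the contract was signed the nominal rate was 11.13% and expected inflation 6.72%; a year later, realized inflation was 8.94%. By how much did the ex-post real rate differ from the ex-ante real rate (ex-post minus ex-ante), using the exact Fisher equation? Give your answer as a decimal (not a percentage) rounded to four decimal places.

Ex-ante: (1 + 0.1113)/(1 + 0.0672) − 1 = 4.1323%
Ex-post: (1 + 0.1113)/(1 + 0.0894) − 1 = 2.0103%
Difference (ex-post − ex-ante) = -2.1220% → -0.0212.

-0.0212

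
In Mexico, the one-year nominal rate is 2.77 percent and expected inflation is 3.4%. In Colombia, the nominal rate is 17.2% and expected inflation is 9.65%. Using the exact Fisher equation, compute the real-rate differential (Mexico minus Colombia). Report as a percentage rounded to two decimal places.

Mexico: (1 + 0.0277)/(1 + 0.0340) − 1 = -0.6093%
Colombia: (1 + 0.1720)/(1 + 0.0965) − 1 = 6.8855%
Differential = -0.6093% − 6.8855% = -7.4948% → -7.49%.

-7.49%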